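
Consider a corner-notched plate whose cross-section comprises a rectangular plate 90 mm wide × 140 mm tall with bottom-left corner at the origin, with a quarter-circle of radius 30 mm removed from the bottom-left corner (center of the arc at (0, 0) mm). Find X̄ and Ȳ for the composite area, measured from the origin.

plate: A = 90 × 140 = 12600.00, centroid at (45.00, 70.00).
removed quarter-circle: A = −¼π·30² = -706.86, centroid at (12.73, 12.73).
ΣA = 11893.14 mm², ΣAX̄ = 558000.00 mm³, ΣAȲ = 873000.00 mm³.
X̄ = 558000.00/11893.14 = 46.92 mm; Ȳ = 873000.00/11893.14 = 73.40 mm.

X̄ = 46.92 mm, Ȳ = 73.40 mm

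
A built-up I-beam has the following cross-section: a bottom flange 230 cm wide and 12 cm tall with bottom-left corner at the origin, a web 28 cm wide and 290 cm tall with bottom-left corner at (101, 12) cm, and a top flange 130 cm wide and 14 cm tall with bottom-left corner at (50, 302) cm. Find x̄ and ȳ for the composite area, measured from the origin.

bottom flange: A = 230 × 12 = 2760.00, centroid at (115.00, 6.00).
web: A = 28 × 290 = 8120.00, centroid at (115.00, 157.00).
top flange: A = 130 × 14 = 1820.00, centroid at (115.00, 309.00).
ΣA = 12700.00 cm²
ΣAx̄ = (2760.00)(115.00) + (8120.00)(115.00) + (1820.00)(115.00) = 1460500.00 cm³
ΣAȳ = (2760.00)(6.00) + (8120.00)(157.00) + (1820.00)(309.00) = 1853780.00 cm³
x̄ = 1460500.00 / 12700.00 = 115.00 cm
ȳ = 1853780.00 / 12700.00 = 145.97 cm

x̄ = 115.00 cm, ȳ = 145.97 cm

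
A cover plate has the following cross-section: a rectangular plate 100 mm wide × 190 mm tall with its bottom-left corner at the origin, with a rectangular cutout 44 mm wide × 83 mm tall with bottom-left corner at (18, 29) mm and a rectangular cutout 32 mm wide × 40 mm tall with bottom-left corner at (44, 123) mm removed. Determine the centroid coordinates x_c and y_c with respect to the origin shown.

plate: A = 100 × 190 = 19000.00, centroid at (50.00, 95.00).
hole 1: A = −(44 × 83) = -3652.00, centroid at (40.00, 70.50).
hole 2: A = −(32 × 40) = -1280.00, centroid at (60.00, 143.00).
ΣA = 14068.00 mm²
ΣAx_c = (19000.00)(50.00) + (-3652.00)(40.00) + (-1280.00)(60.00) = 727120.00 mm³
ΣAy_c = (19000.00)(95.00) + (-3652.00)(70.50) + (-1280.00)(143.00) = 1364494.00 mm³
x_c = 727120.00 / 14068.00 = 51.69 mm
y_c = 1364494.00 / 14068.00 = 96.99 mm

x_c = 51.69 mm, y_c = 96.99 mm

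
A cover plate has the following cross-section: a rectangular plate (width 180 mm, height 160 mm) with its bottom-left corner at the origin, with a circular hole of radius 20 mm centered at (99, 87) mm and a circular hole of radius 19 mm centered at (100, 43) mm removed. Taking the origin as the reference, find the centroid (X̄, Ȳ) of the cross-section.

plate: A = 180 × 160 = 28800.00, centroid at (90.00, 80.00).
hole 1: A = −π·20² = -1256.64, centroid at (99.00, 87.00).
hole 2: A = −π·19² = -1134.11, centroid at (100.00, 43.00).
ΣA = 26409.25 mm²
ΣAX̄ = (28800.00)(90.00) + (-1256.64)(99.00) + (-1134.11)(100.00) = 2354181.44 mm³
ΣAȲ = (28800.00)(80.00) + (-1256.64)(87.00) + (-1134.11)(43.00) = 2145905.63 mm³
X̄ = 2354181.44 / 26409.25 = 89.14 mm
Ȳ = 2145905.63 / 26409.25 = 81.26 mm

X̄ = 89.14 mm, Ȳ = 81.26 mm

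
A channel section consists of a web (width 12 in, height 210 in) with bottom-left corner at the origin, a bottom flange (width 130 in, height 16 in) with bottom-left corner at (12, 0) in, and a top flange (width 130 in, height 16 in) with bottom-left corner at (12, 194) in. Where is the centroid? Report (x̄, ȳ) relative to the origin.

web: A = 12 × 210 = 2520.00, centroid at (6.00, 105.00).
bottom flange: A = 130 × 16 = 2080.00, centroid at (77.00, 8.00).
top flange: A = 130 × 16 = 2080.00, centroid at (77.00, 202.00).
ΣA = 6680.00 in²
ΣAx̄ = (2520.00)(6.00) + (2080.00)(77.00) + (2080.00)(77.00) = 335440.00 in³
ΣAȳ = (2520.00)(105.00) + (2080.00)(8.00) + (2080.00)(202.00) = 701400.00 in³
x̄ = 335440.00 / 6680.00 = 50.22 in
ȳ = 701400.00 / 6680.00 = 105.00 in

x̄ = 50.22 in, ȳ = 105.00 in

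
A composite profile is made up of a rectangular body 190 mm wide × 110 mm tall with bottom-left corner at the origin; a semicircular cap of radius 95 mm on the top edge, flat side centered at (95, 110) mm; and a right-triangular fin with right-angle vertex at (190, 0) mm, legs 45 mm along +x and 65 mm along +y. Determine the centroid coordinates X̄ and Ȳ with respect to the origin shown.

Part | A | x̄ᵢ | ȳᵢ | A·x̄ᵢ | A·ȳᵢ
rectangular body | 20900.00 | 95.00 | 55.00 | 1985500.00 | 1149500.00
semicircular top | 14176.44 | 95.00 | 150.32 | 1346761.50 | 2130991.39
triangular fin | 1462.50 | 205.00 | 21.67 | 299812.50 | 31687.50
Σ | 36538.94 |  |  | 3632074.00 | 3312178.89
X̄ = 3632074.00 / 36538.94 = 99.40 mm
Ȳ = 3312178.89 / 36538.94 = 90.65 mm

X̄ = 99.40 mm, Ȳ = 90.65 mm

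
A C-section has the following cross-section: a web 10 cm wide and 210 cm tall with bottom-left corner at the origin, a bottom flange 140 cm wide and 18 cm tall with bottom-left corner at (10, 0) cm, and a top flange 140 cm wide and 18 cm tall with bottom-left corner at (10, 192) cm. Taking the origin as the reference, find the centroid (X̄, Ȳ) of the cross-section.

web: A = 10 × 210 = 2100.00, centroid at (5.00, 105.00).
bottom flange: A = 140 × 18 = 2520.00, centroid at (80.00, 9.00).
top flange: A = 140 × 18 = 2520.00, centroid at (80.00, 201.00).
ΣA = 7140.00 cm², ΣAX̄ = 413700.00 cm³, ΣAȲ = 749700.00 cm³.
X̄ = 413700.00/7140.00 = 57.94 cm; Ȳ = 749700.00/7140.00 = 105.00 cm.

X̄ = 57.94 cm, Ȳ = 105.00 cm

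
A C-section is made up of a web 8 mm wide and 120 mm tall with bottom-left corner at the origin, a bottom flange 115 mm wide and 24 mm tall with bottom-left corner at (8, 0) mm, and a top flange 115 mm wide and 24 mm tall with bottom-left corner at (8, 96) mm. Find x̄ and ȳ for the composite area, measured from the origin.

x̄ = 56.39 mm, ȳ = 60.00 mm

web: A = 8 × 120 = 960.00, centroid at (4.00, 60.00).
bottom flange: A = 115 × 24 = 2760.00, centroid at (65.50, 12.00).
top flange: A = 115 × 24 = 2760.00, centroid at (65.50, 108.00).
ΣA = 6480.00 mm², ΣAx̄ = 365400.00 mm³, ΣAȳ = 388800.00 mm³.
x̄ = 365400.00/6480.00 = 56.39 mm; ȳ = 388800.00/6480.00 = 60.00 mm.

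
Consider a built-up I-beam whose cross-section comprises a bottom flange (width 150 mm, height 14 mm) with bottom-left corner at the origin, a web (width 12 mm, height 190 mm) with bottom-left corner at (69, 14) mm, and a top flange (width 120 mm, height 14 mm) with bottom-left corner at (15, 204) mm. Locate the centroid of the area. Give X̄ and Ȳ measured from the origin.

bottom flange: A = 150 × 14 = 2100.00, centroid at (75.00, 7.00).
web: A = 12 × 190 = 2280.00, centroid at (75.00, 109.00).
top flange: A = 120 × 14 = 1680.00, centroid at (75.00, 211.00).
ΣA = 6060.00 mm²
ΣAX̄ = (2100.00)(75.00) + (2280.00)(75.00) + (1680.00)(75.00) = 454500.00 mm³
ΣAȲ = (2100.00)(7.00) + (2280.00)(109.00) + (1680.00)(211.00) = 617700.00 mm³
X̄ = 454500.00 / 6060.00 = 75.00 mm
Ȳ = 617700.00 / 6060.00 = 101.93 mm

X̄ = 75.00 mm, Ȳ = 101.93 mm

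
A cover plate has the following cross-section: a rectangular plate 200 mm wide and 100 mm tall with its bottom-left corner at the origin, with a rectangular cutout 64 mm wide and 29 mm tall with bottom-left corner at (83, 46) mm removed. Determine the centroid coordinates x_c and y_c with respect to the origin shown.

x_c = 98.47 mm, y_c = 48.93 mm

plate: A = 200 × 100 = 20000.00, centroid at (100.00, 50.00).
hole: A = −(64 × 29) = -1856.00, centroid at (115.00, 60.50).
ΣA = 18144.00 mm²
ΣAx_c = (20000.00)(100.00) + (-1856.00)(115.00) = 1786560.00 mm³
ΣAy_c = (20000.00)(50.00) + (-1856.00)(60.50) = 887712.00 mm³
x_c = 1786560.00 / 18144.00 = 98.47 mm
y_c = 887712.00 / 18144.00 = 48.93 mm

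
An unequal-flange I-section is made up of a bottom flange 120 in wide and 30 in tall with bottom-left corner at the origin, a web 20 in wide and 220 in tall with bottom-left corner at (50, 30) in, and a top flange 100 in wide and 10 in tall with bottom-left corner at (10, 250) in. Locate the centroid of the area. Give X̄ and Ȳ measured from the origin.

X̄ = 60.00 in, Ȳ = 102.78 in

bottom flange: A = 120 × 30 = 3600.00, centroid at (60.00, 15.00).
web: A = 20 × 220 = 4400.00, centroid at (60.00, 140.00).
top flange: A = 100 × 10 = 1000.00, centroid at (60.00, 255.00).
ΣA = 9000.00 in², ΣAX̄ = 540000.00 in³, ΣAȲ = 925000.00 in³.
X̄ = 540000.00/9000.00 = 60.00 in; Ȳ = 925000.00/9000.00 = 102.78 in.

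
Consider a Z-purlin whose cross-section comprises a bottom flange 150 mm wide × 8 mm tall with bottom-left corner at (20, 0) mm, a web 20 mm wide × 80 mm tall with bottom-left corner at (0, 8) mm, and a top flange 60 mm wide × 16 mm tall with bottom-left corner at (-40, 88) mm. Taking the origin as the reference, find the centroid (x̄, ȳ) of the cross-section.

Part | A | x̄ᵢ | ȳᵢ | A·x̄ᵢ | A·ȳᵢ
bottom flange | 1200.00 | 95.00 | 4.00 | 114000.00 | 4800.00
web | 1600.00 | 10.00 | 48.00 | 16000.00 | 76800.00
top flange | 960.00 | -10.00 | 96.00 | -9600.00 | 92160.00
Σ | 3760.00 |  |  | 120400.00 | 173760.00
x̄ = 120400.00 / 3760.00 = 32.02 mm
ȳ = 173760.00 / 3760.00 = 46.21 mm

x̄ = 32.02 mm, ȳ = 46.21 mm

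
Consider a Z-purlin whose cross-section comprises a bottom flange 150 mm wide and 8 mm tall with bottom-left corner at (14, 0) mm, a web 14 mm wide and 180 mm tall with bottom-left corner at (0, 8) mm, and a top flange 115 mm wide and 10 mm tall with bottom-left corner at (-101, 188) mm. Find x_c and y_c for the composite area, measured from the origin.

x_c = 15.28 mm, y_c = 97.27 mm

bottom flange: A = 150 × 8 = 1200.00, centroid at (89.00, 4.00).
web: A = 14 × 180 = 2520.00, centroid at (7.00, 98.00).
top flange: A = 115 × 10 = 1150.00, centroid at (-43.50, 193.00).
ΣA = 4870.00 mm²
ΣAx_c = (1200.00)(89.00) + (2520.00)(7.00) + (1150.00)(-43.50) = 74415.00 mm³
ΣAy_c = (1200.00)(4.00) + (2520.00)(98.00) + (1150.00)(193.00) = 473710.00 mm³
x_c = 74415.00 / 4870.00 = 15.28 mm
y_c = 473710.00 / 4870.00 = 97.27 mm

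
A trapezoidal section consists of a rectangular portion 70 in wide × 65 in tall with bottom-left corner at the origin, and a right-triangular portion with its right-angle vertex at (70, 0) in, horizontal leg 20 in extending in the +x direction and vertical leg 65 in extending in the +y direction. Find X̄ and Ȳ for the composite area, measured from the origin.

X̄ = 40.21 in, Ȳ = 31.15 in

Part | A | x̄ᵢ | ȳᵢ | A·x̄ᵢ | A·ȳᵢ
rectangular portion | 4550.00 | 35.00 | 32.50 | 159250.00 | 147875.00
triangular portion | 650.00 | 76.67 | 21.67 | 49833.33 | 14083.33
Σ | 5200.00 |  |  | 209083.33 | 161958.33
X̄ = 209083.33 / 5200.00 = 40.21 in
Ȳ = 161958.33 / 5200.00 = 31.15 in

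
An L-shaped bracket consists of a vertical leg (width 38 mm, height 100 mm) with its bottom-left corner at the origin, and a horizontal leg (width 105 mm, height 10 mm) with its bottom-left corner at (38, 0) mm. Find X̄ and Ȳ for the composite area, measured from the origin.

Part | A | x̄ᵢ | ȳᵢ | A·x̄ᵢ | A·ȳᵢ
vertical leg | 3800.00 | 19.00 | 50.00 | 72200.00 | 190000.00
horizontal leg | 1050.00 | 90.50 | 5.00 | 95025.00 | 5250.00
Σ | 4850.00 |  |  | 167225.00 | 195250.00
X̄ = 167225.00 / 4850.00 = 34.48 mm
Ȳ = 195250.00 / 4850.00 = 40.26 mm

X̄ = 34.48 mm, Ȳ = 40.26 mm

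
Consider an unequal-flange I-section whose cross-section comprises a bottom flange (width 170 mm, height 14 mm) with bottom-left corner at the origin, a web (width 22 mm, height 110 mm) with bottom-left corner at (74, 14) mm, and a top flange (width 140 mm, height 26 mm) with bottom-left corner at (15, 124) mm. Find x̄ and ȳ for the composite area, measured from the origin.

x̄ = 85.00 mm, ȳ = 80.84 mm

bottom flange: A = 170 × 14 = 2380.00, centroid at (85.00, 7.00).
web: A = 22 × 110 = 2420.00, centroid at (85.00, 69.00).
top flange: A = 140 × 26 = 3640.00, centroid at (85.00, 137.00).
ΣA = 8440.00 mm²
ΣAx̄ = (2380.00)(85.00) + (2420.00)(85.00) + (3640.00)(85.00) = 717400.00 mm³
ΣAȳ = (2380.00)(7.00) + (2420.00)(69.00) + (3640.00)(137.00) = 682320.00 mm³
x̄ = 717400.00 / 8440.00 = 85.00 mm
ȳ = 682320.00 / 8440.00 = 80.84 mm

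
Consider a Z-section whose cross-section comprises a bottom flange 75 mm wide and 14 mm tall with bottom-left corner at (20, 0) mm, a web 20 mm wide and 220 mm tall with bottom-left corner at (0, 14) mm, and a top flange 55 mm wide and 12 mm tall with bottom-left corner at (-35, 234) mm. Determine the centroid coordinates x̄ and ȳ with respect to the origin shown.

x̄ = 16.27 mm, ȳ = 116.42 mm

Part | A | x̄ᵢ | ȳᵢ | A·x̄ᵢ | A·ȳᵢ
bottom flange | 1050.00 | 57.50 | 7.00 | 60375.00 | 7350.00
web | 4400.00 | 10.00 | 124.00 | 44000.00 | 545600.00
top flange | 660.00 | -7.50 | 240.00 | -4950.00 | 158400.00
Σ | 6110.00 |  |  | 99425.00 | 711350.00
x̄ = 99425.00 / 6110.00 = 16.27 mm
ȳ = 711350.00 / 6110.00 = 116.42 mm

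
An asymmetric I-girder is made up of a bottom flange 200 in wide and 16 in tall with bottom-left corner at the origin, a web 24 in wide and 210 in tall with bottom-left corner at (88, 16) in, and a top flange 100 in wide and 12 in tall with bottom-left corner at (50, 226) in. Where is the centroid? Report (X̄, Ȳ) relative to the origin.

bottom flange: A = 200 × 16 = 3200.00, centroid at (100.00, 8.00).
web: A = 24 × 210 = 5040.00, centroid at (100.00, 121.00).
top flange: A = 100 × 12 = 1200.00, centroid at (100.00, 232.00).
ΣA = 9440.00 in²
ΣAX̄ = (3200.00)(100.00) + (5040.00)(100.00) + (1200.00)(100.00) = 944000.00 in³
ΣAȲ = (3200.00)(8.00) + (5040.00)(121.00) + (1200.00)(232.00) = 913840.00 in³
X̄ = 944000.00 / 9440.00 = 100.00 in
Ȳ = 913840.00 / 9440.00 = 96.81 in

X̄ = 100.00 in, Ȳ = 96.81 in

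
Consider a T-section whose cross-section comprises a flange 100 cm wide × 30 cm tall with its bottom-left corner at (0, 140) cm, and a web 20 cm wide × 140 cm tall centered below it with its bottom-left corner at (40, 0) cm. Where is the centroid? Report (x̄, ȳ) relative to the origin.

web: A = 20 × 140 = 2800.00, centroid at (50.00, 70.00).
flange: A = 100 × 30 = 3000.00, centroid at (50.00, 155.00).
ΣA = 5800.00 cm²
ΣAx̄ = (2800.00)(50.00) + (3000.00)(50.00) = 290000.00 cm³
ΣAȳ = (2800.00)(70.00) + (3000.00)(155.00) = 661000.00 cm³
x̄ = 290000.00 / 5800.00 = 50.00 cm
ȳ = 661000.00 / 5800.00 = 113.97 cm

x̄ = 50.00 cm, ȳ = 113.97 cm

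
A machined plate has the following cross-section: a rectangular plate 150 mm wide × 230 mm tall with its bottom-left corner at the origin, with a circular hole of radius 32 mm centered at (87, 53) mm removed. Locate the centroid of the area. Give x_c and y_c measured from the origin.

x_c = 73.77 mm, y_c = 121.38 mm

Part | A | x̄ᵢ | ȳᵢ | A·x̄ᵢ | A·ȳᵢ
plate | 34500.00 | 75.00 | 115.00 | 2587500.00 | 3967500.00
hole | -3216.99 | 87.00 | 53.00 | -279878.21 | -170500.52
Σ | 31283.01 |  |  | 2307621.79 | 3796999.48
x_c = 2307621.79 / 31283.01 = 73.77 mm
y_c = 3796999.48 / 31283.01 = 121.38 mm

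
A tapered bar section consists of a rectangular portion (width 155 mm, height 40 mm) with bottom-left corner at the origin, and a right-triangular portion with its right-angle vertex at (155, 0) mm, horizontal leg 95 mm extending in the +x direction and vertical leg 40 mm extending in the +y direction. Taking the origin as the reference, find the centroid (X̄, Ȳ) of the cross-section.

X̄ = 103.11 mm, Ȳ = 18.44 mm

rectangular portion: A = 155 × 40 = 6200.00, centroid at (77.50, 20.00).
triangular portion: A = ½·95·40 = 1900.00, centroid at (186.67, 13.33).
ΣA = 8100.00 mm²
ΣAX̄ = (6200.00)(77.50) + (1900.00)(186.67) = 835166.67 mm³
ΣAȲ = (6200.00)(20.00) + (1900.00)(13.33) = 149333.33 mm³
X̄ = 835166.67 / 8100.00 = 103.11 mm
Ȳ = 149333.33 / 8100.00 = 18.44 mm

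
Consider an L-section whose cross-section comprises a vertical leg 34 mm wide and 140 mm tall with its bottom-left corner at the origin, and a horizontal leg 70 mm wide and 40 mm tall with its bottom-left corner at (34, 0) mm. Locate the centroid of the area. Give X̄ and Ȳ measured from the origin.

X̄ = 36.26 mm, Ȳ = 51.48 mm

Part | A | x̄ᵢ | ȳᵢ | A·x̄ᵢ | A·ȳᵢ
vertical leg | 4760.00 | 17.00 | 70.00 | 80920.00 | 333200.00
horizontal leg | 2800.00 | 69.00 | 20.00 | 193200.00 | 56000.00
Σ | 7560.00 |  |  | 274120.00 | 389200.00
X̄ = 274120.00 / 7560.00 = 36.26 mm
Ȳ = 389200.00 / 7560.00 = 51.48 mm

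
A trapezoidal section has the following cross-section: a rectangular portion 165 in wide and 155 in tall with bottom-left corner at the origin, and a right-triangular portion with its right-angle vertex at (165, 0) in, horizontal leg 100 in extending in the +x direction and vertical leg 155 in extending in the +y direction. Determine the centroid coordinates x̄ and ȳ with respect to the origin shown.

rectangular portion: A = 165 × 155 = 25575.00, centroid at (82.50, 77.50).
triangular portion: A = ½·100·155 = 7750.00, centroid at (198.33, 51.67).
ΣA = 33325.00 in²
ΣAx̄ = (25575.00)(82.50) + (7750.00)(198.33) = 3647020.83 in³
ΣAȳ = (25575.00)(77.50) + (7750.00)(51.67) = 2382479.17 in³
x̄ = 3647020.83 / 33325.00 = 109.44 in
ȳ = 2382479.17 / 33325.00 = 71.49 in

x̄ = 109.44 in, ȳ = 71.49 in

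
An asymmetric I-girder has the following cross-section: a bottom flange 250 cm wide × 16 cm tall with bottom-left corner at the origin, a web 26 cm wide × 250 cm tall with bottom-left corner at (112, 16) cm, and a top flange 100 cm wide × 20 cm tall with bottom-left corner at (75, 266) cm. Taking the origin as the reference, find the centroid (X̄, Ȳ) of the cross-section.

Part | A | x̄ᵢ | ȳᵢ | A·x̄ᵢ | A·ȳᵢ
bottom flange | 4000.00 | 125.00 | 8.00 | 500000.00 | 32000.00
web | 6500.00 | 125.00 | 141.00 | 812500.00 | 916500.00
top flange | 2000.00 | 125.00 | 276.00 | 250000.00 | 552000.00
Σ | 12500.00 |  |  | 1562500.00 | 1500500.00
X̄ = 1562500.00 / 12500.00 = 125.00 cm
Ȳ = 1500500.00 / 12500.00 = 120.04 cm

X̄ = 125.00 cm, Ȳ = 120.04 cm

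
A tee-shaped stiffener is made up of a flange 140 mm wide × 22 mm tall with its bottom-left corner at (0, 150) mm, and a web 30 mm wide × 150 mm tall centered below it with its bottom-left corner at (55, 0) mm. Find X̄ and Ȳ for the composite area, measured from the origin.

web: A = 30 × 150 = 4500.00, centroid at (70.00, 75.00).
flange: A = 140 × 22 = 3080.00, centroid at (70.00, 161.00).
ΣA = 7580.00 mm², ΣAX̄ = 530600.00 mm³, ΣAȲ = 833380.00 mm³.
X̄ = 530600.00/7580.00 = 70.00 mm; Ȳ = 833380.00/7580.00 = 109.94 mm.

X̄ = 70.00 mm, Ȳ = 109.94 mm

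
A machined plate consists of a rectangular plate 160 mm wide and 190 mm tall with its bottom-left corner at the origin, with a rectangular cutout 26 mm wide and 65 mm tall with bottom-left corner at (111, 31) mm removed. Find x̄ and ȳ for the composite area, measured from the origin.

x̄ = 77.41 mm, ȳ = 96.85 mm

plate: A = 160 × 190 = 30400.00, centroid at (80.00, 95.00).
hole: A = −(26 × 65) = -1690.00, centroid at (124.00, 63.50).
ΣA = 28710.00 mm²
ΣAx̄ = (30400.00)(80.00) + (-1690.00)(124.00) = 2222440.00 mm³
ΣAȳ = (30400.00)(95.00) + (-1690.00)(63.50) = 2780685.00 mm³
x̄ = 2222440.00 / 28710.00 = 77.41 mm
ȳ = 2780685.00 / 28710.00 = 96.85 mm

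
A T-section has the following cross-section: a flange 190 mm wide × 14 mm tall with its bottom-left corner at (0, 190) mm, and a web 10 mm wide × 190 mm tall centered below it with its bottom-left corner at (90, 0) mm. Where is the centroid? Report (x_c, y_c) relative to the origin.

Part | A | x̄ᵢ | ȳᵢ | A·x̄ᵢ | A·ȳᵢ
web | 1900.00 | 95.00 | 95.00 | 180500.00 | 180500.00
flange | 2660.00 | 95.00 | 197.00 | 252700.00 | 524020.00
Σ | 4560.00 |  |  | 433200.00 | 704520.00
x_c = 433200.00 / 4560.00 = 95.00 mm
y_c = 704520.00 / 4560.00 = 154.50 mm

x_c = 95.00 mm, y_c = 154.50 mm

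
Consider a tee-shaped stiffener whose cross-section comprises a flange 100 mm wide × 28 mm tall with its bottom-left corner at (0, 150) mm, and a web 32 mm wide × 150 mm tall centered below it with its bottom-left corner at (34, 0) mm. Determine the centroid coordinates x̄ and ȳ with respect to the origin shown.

x̄ = 50.00 mm, ȳ = 107.79 mm

web: A = 32 × 150 = 4800.00, centroid at (50.00, 75.00).
flange: A = 100 × 28 = 2800.00, centroid at (50.00, 164.00).
ΣA = 7600.00 mm²
ΣAx̄ = (4800.00)(50.00) + (2800.00)(50.00) = 380000.00 mm³
ΣAȳ = (4800.00)(75.00) + (2800.00)(164.00) = 819200.00 mm³
x̄ = 380000.00 / 7600.00 = 50.00 mm
ȳ = 819200.00 / 7600.00 = 107.79 mm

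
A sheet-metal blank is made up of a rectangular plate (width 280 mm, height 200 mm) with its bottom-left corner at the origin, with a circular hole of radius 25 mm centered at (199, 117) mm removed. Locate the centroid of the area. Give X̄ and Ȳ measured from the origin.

Part | A | x̄ᵢ | ȳᵢ | A·x̄ᵢ | A·ȳᵢ
plate | 56000.00 | 140.00 | 100.00 | 7840000.00 | 5600000.00
hole | -1963.50 | 199.00 | 117.00 | -390735.59 | -229728.96
Σ | 54036.50 |  |  | 7449264.41 | 5370271.04
X̄ = 7449264.41 / 54036.50 = 137.86 mm
Ȳ = 5370271.04 / 54036.50 = 99.38 mm

X̄ = 137.86 mm, Ȳ = 99.38 mm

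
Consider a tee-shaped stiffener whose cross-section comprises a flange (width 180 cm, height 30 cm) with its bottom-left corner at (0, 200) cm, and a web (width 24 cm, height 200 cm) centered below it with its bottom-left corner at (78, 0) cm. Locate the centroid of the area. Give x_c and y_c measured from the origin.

x_c = 90.00 cm, y_c = 160.88 cm

Part | A | x̄ᵢ | ȳᵢ | A·x̄ᵢ | A·ȳᵢ
web | 4800.00 | 90.00 | 100.00 | 432000.00 | 480000.00
flange | 5400.00 | 90.00 | 215.00 | 486000.00 | 1161000.00
Σ | 10200.00 |  |  | 918000.00 | 1641000.00
x_c = 918000.00 / 10200.00 = 90.00 cm
y_c = 1641000.00 / 10200.00 = 160.88 cm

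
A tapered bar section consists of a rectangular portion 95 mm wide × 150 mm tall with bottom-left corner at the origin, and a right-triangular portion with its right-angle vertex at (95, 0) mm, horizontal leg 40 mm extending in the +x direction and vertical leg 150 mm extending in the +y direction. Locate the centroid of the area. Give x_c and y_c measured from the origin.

rectangular portion: A = 95 × 150 = 14250.00, centroid at (47.50, 75.00).
triangular portion: A = ½·40·150 = 3000.00, centroid at (108.33, 50.00).
ΣA = 17250.00 mm², ΣAx_c = 1001875.00 mm³, ΣAy_c = 1218750.00 mm³.
x_c = 1001875.00/17250.00 = 58.08 mm; y_c = 1218750.00/17250.00 = 70.65 mm.

x_c = 58.08 mm, y_c = 70.65 mm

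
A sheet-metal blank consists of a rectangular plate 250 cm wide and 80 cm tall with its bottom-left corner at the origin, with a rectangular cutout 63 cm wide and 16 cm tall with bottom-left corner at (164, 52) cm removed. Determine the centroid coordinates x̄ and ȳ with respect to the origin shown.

Part | A | x̄ᵢ | ȳᵢ | A·x̄ᵢ | A·ȳᵢ
plate | 20000.00 | 125.00 | 40.00 | 2500000.00 | 800000.00
hole | -1008.00 | 195.50 | 60.00 | -197064.00 | -60480.00
Σ | 18992.00 |  |  | 2302936.00 | 739520.00
x̄ = 2302936.00 / 18992.00 = 121.26 cm
ȳ = 739520.00 / 18992.00 = 38.94 cm

x̄ = 121.26 cm, ȳ = 38.94 cm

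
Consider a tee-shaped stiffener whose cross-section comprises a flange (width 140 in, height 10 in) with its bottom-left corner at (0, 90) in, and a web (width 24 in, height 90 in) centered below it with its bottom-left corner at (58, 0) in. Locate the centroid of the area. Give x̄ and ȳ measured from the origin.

web: A = 24 × 90 = 2160.00, centroid at (70.00, 45.00).
flange: A = 140 × 10 = 1400.00, centroid at (70.00, 95.00).
ΣA = 3560.00 in², ΣAx̄ = 249200.00 in³, ΣAȳ = 230200.00 in³.
x̄ = 249200.00/3560.00 = 70.00 in; ȳ = 230200.00/3560.00 = 64.66 in.

x̄ = 70.00 in, ȳ = 64.66 in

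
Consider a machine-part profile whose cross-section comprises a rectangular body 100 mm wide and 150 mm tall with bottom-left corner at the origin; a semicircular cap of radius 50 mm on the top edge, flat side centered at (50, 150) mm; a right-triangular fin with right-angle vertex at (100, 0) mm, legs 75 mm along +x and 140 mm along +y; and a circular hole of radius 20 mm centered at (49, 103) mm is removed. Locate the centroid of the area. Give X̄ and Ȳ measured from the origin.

X̄ = 67.23 mm, Ȳ = 83.46 mm

Part | A | x̄ᵢ | ȳᵢ | A·x̄ᵢ | A·ȳᵢ
rectangular body | 15000.00 | 50.00 | 75.00 | 750000.00 | 1125000.00
semicircular top | 3926.99 | 50.00 | 171.22 | 196349.54 | 672381.96
triangular fin | 5250.00 | 125.00 | 46.67 | 656250.00 | 245000.00
hole | -1256.64 | 49.00 | 103.00 | -61575.22 | -129433.62
Σ | 22920.35 |  |  | 1541024.32 | 1912948.34
X̄ = 1541024.32 / 22920.35 = 67.23 mm
Ȳ = 1912948.34 / 22920.35 = 83.46 mm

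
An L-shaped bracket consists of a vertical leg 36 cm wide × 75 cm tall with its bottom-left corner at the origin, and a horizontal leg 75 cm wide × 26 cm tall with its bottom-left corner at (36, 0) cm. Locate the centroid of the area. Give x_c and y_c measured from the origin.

vertical leg: A = 36 × 75 = 2700.00, centroid at (18.00, 37.50).
horizontal leg: A = 75 × 26 = 1950.00, centroid at (73.50, 13.00).
ΣA = 4650.00 cm², ΣAx_c = 191925.00 cm³, ΣAy_c = 126600.00 cm³.
x_c = 191925.00/4650.00 = 41.27 cm; y_c = 126600.00/4650.00 = 27.23 cm.

x_c = 41.27 cm, y_c = 27.23 cm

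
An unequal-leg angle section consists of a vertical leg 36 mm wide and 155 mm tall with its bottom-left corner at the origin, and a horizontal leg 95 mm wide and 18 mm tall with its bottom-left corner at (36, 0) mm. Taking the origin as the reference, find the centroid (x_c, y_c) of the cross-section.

vertical leg: A = 36 × 155 = 5580.00, centroid at (18.00, 77.50).
horizontal leg: A = 95 × 18 = 1710.00, centroid at (83.50, 9.00).
ΣA = 7290.00 mm²
ΣAx_c = (5580.00)(18.00) + (1710.00)(83.50) = 243225.00 mm³
ΣAy_c = (5580.00)(77.50) + (1710.00)(9.00) = 447840.00 mm³
x_c = 243225.00 / 7290.00 = 33.36 mm
y_c = 447840.00 / 7290.00 = 61.43 mm

x_c = 33.36 mm, y_c = 61.43 mm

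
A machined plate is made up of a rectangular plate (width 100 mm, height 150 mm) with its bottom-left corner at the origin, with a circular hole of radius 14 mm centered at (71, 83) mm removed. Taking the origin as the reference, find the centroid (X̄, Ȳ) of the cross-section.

X̄ = 49.10 mm, Ȳ = 74.66 mm

plate: A = 100 × 150 = 15000.00, centroid at (50.00, 75.00).
hole: A = −π·14² = -615.75, centroid at (71.00, 83.00).
ΣA = 14384.25 mm², ΣAX̄ = 706281.60 mm³, ΣAȲ = 1073892.57 mm³.
X̄ = 706281.60/14384.25 = 49.10 mm; Ȳ = 1073892.57/14384.25 = 74.66 mm.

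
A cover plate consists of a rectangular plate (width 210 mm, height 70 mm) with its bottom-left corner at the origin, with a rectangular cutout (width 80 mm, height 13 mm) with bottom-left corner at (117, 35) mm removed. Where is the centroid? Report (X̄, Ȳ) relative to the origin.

Part | A | x̄ᵢ | ȳᵢ | A·x̄ᵢ | A·ȳᵢ
plate | 14700.00 | 105.00 | 35.00 | 1543500.00 | 514500.00
hole | -1040.00 | 157.00 | 41.50 | -163280.00 | -43160.00
Σ | 13660.00 |  |  | 1380220.00 | 471340.00
X̄ = 1380220.00 / 13660.00 = 101.04 mm
Ȳ = 471340.00 / 13660.00 = 34.51 mm

X̄ = 101.04 mm, Ȳ = 34.51 mm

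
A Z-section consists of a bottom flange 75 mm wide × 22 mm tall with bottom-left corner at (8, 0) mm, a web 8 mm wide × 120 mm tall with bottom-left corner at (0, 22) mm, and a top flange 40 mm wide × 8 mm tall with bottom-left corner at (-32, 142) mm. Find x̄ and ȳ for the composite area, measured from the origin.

x̄ = 25.62 mm, ȳ = 49.01 mm

bottom flange: A = 75 × 22 = 1650.00, centroid at (45.50, 11.00).
web: A = 8 × 120 = 960.00, centroid at (4.00, 82.00).
top flange: A = 40 × 8 = 320.00, centroid at (-12.00, 146.00).
ΣA = 2930.00 mm², ΣAx̄ = 75075.00 mm³, ΣAȳ = 143590.00 mm³.
x̄ = 75075.00/2930.00 = 25.62 mm; ȳ = 143590.00/2930.00 = 49.01 mm.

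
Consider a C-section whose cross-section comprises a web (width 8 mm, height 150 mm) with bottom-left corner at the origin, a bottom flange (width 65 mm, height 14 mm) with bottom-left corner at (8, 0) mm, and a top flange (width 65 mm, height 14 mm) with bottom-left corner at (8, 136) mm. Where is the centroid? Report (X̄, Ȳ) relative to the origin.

X̄ = 26.00 mm, Ȳ = 75.00 mm

Part | A | x̄ᵢ | ȳᵢ | A·x̄ᵢ | A·ȳᵢ
web | 1200.00 | 4.00 | 75.00 | 4800.00 | 90000.00
bottom flange | 910.00 | 40.50 | 7.00 | 36855.00 | 6370.00
top flange | 910.00 | 40.50 | 143.00 | 36855.00 | 130130.00
Σ | 3020.00 |  |  | 78510.00 | 226500.00
X̄ = 78510.00 / 3020.00 = 26.00 mm
Ȳ = 226500.00 / 3020.00 = 75.00 mm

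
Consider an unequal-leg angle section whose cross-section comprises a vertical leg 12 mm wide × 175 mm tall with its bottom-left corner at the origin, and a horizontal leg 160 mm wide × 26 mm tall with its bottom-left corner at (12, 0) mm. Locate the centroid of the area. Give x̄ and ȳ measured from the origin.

vertical leg: A = 12 × 175 = 2100.00, centroid at (6.00, 87.50).
horizontal leg: A = 160 × 26 = 4160.00, centroid at (92.00, 13.00).
ΣA = 6260.00 mm²
ΣAx̄ = (2100.00)(6.00) + (4160.00)(92.00) = 395320.00 mm³
ΣAȳ = (2100.00)(87.50) + (4160.00)(13.00) = 237830.00 mm³
x̄ = 395320.00 / 6260.00 = 63.15 mm
ȳ = 237830.00 / 6260.00 = 37.99 mm

x̄ = 63.15 mm, ȳ = 37.99 mm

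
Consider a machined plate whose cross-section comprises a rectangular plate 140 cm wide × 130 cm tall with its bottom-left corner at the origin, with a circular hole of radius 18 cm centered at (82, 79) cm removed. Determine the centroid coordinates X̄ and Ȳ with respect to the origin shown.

plate: A = 140 × 130 = 18200.00, centroid at (70.00, 65.00).
hole: A = −π·18² = -1017.88, centroid at (82.00, 79.00).
ΣA = 17182.12 cm², ΣAX̄ = 1190534.17 cm³, ΣAȲ = 1102587.79 cm³.
X̄ = 1190534.17/17182.12 = 69.29 cm; Ȳ = 1102587.79/17182.12 = 64.17 cm.

X̄ = 69.29 cm, Ȳ = 64.17 cm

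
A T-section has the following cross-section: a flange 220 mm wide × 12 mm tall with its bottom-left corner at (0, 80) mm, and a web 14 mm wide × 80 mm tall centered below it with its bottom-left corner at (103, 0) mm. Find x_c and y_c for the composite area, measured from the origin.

web: A = 14 × 80 = 1120.00, centroid at (110.00, 40.00).
flange: A = 220 × 12 = 2640.00, centroid at (110.00, 86.00).
ΣA = 3760.00 mm², ΣAx_c = 413600.00 mm³, ΣAy_c = 271840.00 mm³.
x_c = 413600.00/3760.00 = 110.00 mm; y_c = 271840.00/3760.00 = 72.30 mm.

x_c = 110.00 mm, y_c = 72.30 mm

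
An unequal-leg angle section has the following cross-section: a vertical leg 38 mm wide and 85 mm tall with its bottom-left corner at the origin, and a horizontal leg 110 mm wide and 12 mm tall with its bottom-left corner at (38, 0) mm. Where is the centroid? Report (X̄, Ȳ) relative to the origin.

X̄ = 40.47 mm, Ȳ = 31.91 mm

Part | A | x̄ᵢ | ȳᵢ | A·x̄ᵢ | A·ȳᵢ
vertical leg | 3230.00 | 19.00 | 42.50 | 61370.00 | 137275.00
horizontal leg | 1320.00 | 93.00 | 6.00 | 122760.00 | 7920.00
Σ | 4550.00 |  |  | 184130.00 | 145195.00
X̄ = 184130.00 / 4550.00 = 40.47 mm
Ȳ = 145195.00 / 4550.00 = 31.91 mm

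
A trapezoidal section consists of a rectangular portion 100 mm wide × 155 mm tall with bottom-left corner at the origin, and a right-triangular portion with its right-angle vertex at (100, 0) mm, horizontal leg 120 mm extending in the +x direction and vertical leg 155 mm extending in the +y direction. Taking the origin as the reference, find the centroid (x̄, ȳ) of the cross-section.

x̄ = 83.75 mm, ȳ = 67.81 mm

Part | A | x̄ᵢ | ȳᵢ | A·x̄ᵢ | A·ȳᵢ
rectangular portion | 15500.00 | 50.00 | 77.50 | 775000.00 | 1201250.00
triangular portion | 9300.00 | 140.00 | 51.67 | 1302000.00 | 480500.00
Σ | 24800.00 |  |  | 2077000.00 | 1681750.00
x̄ = 2077000.00 / 24800.00 = 83.75 mm
ȳ = 1681750.00 / 24800.00 = 67.81 mm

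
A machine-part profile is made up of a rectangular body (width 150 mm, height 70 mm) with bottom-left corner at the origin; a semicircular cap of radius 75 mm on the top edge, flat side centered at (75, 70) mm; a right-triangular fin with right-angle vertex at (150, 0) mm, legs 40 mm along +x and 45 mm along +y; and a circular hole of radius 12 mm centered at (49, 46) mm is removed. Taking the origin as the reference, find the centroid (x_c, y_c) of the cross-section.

Part | A | x̄ᵢ | ȳᵢ | A·x̄ᵢ | A·ȳᵢ
rectangular body | 10500.00 | 75.00 | 35.00 | 787500.00 | 367500.00
semicircular top | 8835.73 | 75.00 | 101.83 | 662679.70 | 899751.05
triangular fin | 900.00 | 163.33 | 15.00 | 147000.00 | 13500.00
hole | -452.39 | 49.00 | 46.00 | -22167.08 | -20809.91
Σ | 19783.34 |  |  | 1575012.62 | 1259941.14
x_c = 1575012.62 / 19783.34 = 79.61 mm
y_c = 1259941.14 / 19783.34 = 63.69 mm

x_c = 79.61 mm, y_c = 63.69 mm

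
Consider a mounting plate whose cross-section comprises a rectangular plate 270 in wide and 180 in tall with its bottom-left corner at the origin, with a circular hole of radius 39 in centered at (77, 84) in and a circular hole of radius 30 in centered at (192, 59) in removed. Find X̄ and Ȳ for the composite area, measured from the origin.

plate: A = 270 × 180 = 48600.00, centroid at (135.00, 90.00).
hole 1: A = −π·39² = -4778.36, centroid at (77.00, 84.00).
hole 2: A = −π·30² = -2827.43, centroid at (192.00, 59.00).
ΣA = 40994.20 in², ΣAX̄ = 5650198.88 in³, ΣAȲ = 3805798.99 in³.
X̄ = 5650198.88/40994.20 = 137.83 in; Ȳ = 3805798.99/40994.20 = 92.84 in.

X̄ = 137.83 in, Ȳ = 92.84 in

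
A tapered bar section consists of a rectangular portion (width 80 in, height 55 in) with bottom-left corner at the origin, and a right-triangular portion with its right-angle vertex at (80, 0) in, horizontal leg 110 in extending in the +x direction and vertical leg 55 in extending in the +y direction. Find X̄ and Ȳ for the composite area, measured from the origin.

Part | A | x̄ᵢ | ȳᵢ | A·x̄ᵢ | A·ȳᵢ
rectangular portion | 4400.00 | 40.00 | 27.50 | 176000.00 | 121000.00
triangular portion | 3025.00 | 116.67 | 18.33 | 352916.67 | 55458.33
Σ | 7425.00 |  |  | 528916.67 | 176458.33
X̄ = 528916.67 / 7425.00 = 71.23 in
Ȳ = 176458.33 / 7425.00 = 23.77 in

X̄ = 71.23 in, Ȳ = 23.77 in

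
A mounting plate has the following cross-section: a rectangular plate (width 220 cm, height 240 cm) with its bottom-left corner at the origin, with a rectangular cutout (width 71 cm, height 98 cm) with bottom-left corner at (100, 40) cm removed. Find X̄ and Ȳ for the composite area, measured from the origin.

X̄ = 106.13 cm, Ȳ = 124.71 cm

plate: A = 220 × 240 = 52800.00, centroid at (110.00, 120.00).
hole: A = −(71 × 98) = -6958.00, centroid at (135.50, 89.00).
ΣA = 45842.00 cm², ΣAX̄ = 4865191.00 cm³, ΣAȲ = 5716738.00 cm³.
X̄ = 4865191.00/45842.00 = 106.13 cm; Ȳ = 5716738.00/45842.00 = 124.71 cm.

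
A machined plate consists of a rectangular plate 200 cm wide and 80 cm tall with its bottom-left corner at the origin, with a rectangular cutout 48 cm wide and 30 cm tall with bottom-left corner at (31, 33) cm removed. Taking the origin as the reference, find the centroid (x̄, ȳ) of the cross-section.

x̄ = 104.45 cm, ȳ = 39.21 cm

plate: A = 200 × 80 = 16000.00, centroid at (100.00, 40.00).
hole: A = −(48 × 30) = -1440.00, centroid at (55.00, 48.00).
ΣA = 14560.00 cm²
ΣAx̄ = (16000.00)(100.00) + (-1440.00)(55.00) = 1520800.00 cm³
ΣAȳ = (16000.00)(40.00) + (-1440.00)(48.00) = 570880.00 cm³
x̄ = 1520800.00 / 14560.00 = 104.45 cm
ȳ = 570880.00 / 14560.00 = 39.21 cm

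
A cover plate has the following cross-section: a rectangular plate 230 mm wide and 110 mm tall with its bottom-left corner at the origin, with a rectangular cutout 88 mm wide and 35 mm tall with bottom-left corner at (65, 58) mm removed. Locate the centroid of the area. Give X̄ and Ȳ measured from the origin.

plate: A = 230 × 110 = 25300.00, centroid at (115.00, 55.00).
hole: A = −(88 × 35) = -3080.00, centroid at (109.00, 75.50).
ΣA = 22220.00 mm²
ΣAX̄ = (25300.00)(115.00) + (-3080.00)(109.00) = 2573780.00 mm³
ΣAȲ = (25300.00)(55.00) + (-3080.00)(75.50) = 1158960.00 mm³
X̄ = 2573780.00 / 22220.00 = 115.83 mm
Ȳ = 1158960.00 / 22220.00 = 52.16 mm

X̄ = 115.83 mm, Ȳ = 52.16 mm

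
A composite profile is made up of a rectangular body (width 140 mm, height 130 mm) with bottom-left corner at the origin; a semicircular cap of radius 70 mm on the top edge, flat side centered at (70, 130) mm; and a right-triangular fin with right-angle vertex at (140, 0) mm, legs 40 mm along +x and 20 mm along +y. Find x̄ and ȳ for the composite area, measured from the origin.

rectangular body: A = 140 × 130 = 18200.00, centroid at (70.00, 65.00).
semicircular top: A = ½π·70² = 7696.90, centroid at (70.00, 159.71).
triangular fin: A = ½·40·20 = 400.00, centroid at (153.33, 6.67).
ΣA = 26296.90 mm²
ΣAx̄ = (18200.00)(70.00) + (7696.90)(70.00) + (400.00)(153.33) = 1874116.47 mm³
ΣAȳ = (18200.00)(65.00) + (7696.90)(159.71) + (400.00)(6.67) = 2414930.59 mm³
x̄ = 1874116.47 / 26296.90 = 71.27 mm
ȳ = 2414930.59 / 26296.90 = 91.83 mm

x̄ = 71.27 mm, ȳ = 91.83 mm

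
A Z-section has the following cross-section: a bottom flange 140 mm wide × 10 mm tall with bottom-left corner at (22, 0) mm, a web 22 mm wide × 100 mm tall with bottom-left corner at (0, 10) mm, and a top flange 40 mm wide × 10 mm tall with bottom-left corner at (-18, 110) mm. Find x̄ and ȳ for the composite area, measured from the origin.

bottom flange: A = 140 × 10 = 1400.00, centroid at (92.00, 5.00).
web: A = 22 × 100 = 2200.00, centroid at (11.00, 60.00).
top flange: A = 40 × 10 = 400.00, centroid at (2.00, 115.00).
ΣA = 4000.00 mm², ΣAx̄ = 153800.00 mm³, ΣAȳ = 185000.00 mm³.
x̄ = 153800.00/4000.00 = 38.45 mm; ȳ = 185000.00/4000.00 = 46.25 mm.

x̄ = 38.45 mm, ȳ = 46.25 mm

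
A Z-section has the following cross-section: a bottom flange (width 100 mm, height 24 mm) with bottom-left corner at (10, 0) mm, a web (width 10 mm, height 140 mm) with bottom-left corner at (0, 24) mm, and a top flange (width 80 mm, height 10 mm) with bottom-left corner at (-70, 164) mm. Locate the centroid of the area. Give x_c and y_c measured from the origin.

x_c = 27.61 mm, y_c = 64.26 mm

bottom flange: A = 100 × 24 = 2400.00, centroid at (60.00, 12.00).
web: A = 10 × 140 = 1400.00, centroid at (5.00, 94.00).
top flange: A = 80 × 10 = 800.00, centroid at (-30.00, 169.00).
ΣA = 4600.00 mm²
ΣAx_c = (2400.00)(60.00) + (1400.00)(5.00) + (800.00)(-30.00) = 127000.00 mm³
ΣAy_c = (2400.00)(12.00) + (1400.00)(94.00) + (800.00)(169.00) = 295600.00 mm³
x_c = 127000.00 / 4600.00 = 27.61 mm
y_c = 295600.00 / 4600.00 = 64.26 mm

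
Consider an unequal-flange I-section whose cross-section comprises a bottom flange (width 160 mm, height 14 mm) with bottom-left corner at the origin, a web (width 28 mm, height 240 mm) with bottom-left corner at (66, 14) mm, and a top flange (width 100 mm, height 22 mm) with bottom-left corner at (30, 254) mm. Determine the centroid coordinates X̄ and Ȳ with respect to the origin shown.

X̄ = 80.00 mm, Ȳ = 134.33 mm

Part | A | x̄ᵢ | ȳᵢ | A·x̄ᵢ | A·ȳᵢ
bottom flange | 2240.00 | 80.00 | 7.00 | 179200.00 | 15680.00
web | 6720.00 | 80.00 | 134.00 | 537600.00 | 900480.00
top flange | 2200.00 | 80.00 | 265.00 | 176000.00 | 583000.00
Σ | 11160.00 |  |  | 892800.00 | 1499160.00
X̄ = 892800.00 / 11160.00 = 80.00 mm
Ȳ = 1499160.00 / 11160.00 = 134.33 mm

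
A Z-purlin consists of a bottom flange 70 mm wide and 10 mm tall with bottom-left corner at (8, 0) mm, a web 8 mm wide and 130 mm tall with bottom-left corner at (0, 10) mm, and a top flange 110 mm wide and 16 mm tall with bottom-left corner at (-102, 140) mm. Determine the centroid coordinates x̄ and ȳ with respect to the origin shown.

bottom flange: A = 70 × 10 = 700.00, centroid at (43.00, 5.00).
web: A = 8 × 130 = 1040.00, centroid at (4.00, 75.00).
top flange: A = 110 × 16 = 1760.00, centroid at (-47.00, 148.00).
ΣA = 3500.00 mm², ΣAx̄ = -48460.00 mm³, ΣAȳ = 341980.00 mm³.
x̄ = -48460.00/3500.00 = -13.85 mm; ȳ = 341980.00/3500.00 = 97.71 mm.

x̄ = -13.85 mm, ȳ = 97.71 mm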